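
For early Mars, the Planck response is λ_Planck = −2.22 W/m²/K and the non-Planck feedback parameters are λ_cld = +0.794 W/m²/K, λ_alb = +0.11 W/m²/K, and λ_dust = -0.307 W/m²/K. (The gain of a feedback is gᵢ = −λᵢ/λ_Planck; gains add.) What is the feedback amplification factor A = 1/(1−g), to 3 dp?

Convert to gains: g_cld = 0.794/2.22 = 0.3577; g_alb = 0.11/2.22 = 0.04955; g_dust = -0.307/2.22 = -0.1383.
Total gain g = 0.26895.
A = 1/(1 − 0.26895) = 1.368.

1.368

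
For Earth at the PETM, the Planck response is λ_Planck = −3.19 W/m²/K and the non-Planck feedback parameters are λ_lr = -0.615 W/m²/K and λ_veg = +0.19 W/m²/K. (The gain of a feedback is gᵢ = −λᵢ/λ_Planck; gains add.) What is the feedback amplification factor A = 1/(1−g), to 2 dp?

0.88

Convert to gains: g_lr = -0.615/3.19 = -0.1928; g_veg = 0.19/3.19 = 0.05956.
Total gain g = -0.13324.
A = 1/(1 + 0.13324) = 0.88.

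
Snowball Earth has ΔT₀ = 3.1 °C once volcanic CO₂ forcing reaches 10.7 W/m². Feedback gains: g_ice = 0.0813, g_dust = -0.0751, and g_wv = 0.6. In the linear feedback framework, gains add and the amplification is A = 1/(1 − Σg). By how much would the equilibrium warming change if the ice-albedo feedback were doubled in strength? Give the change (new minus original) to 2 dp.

Original: g = 0.6062, ΔT = 3.1/(1−0.6062) = 7.8720 °C.
With doubled ice-albedo: g' = 0.6875, ΔT' = 3.1/(1−0.6875) = 9.9200 °C.
Change = 9.9200 − 7.8720 = 2.05 °C.

2.05 °C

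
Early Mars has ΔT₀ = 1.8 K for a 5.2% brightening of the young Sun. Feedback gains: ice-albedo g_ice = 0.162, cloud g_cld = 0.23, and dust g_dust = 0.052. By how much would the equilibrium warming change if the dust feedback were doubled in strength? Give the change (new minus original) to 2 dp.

Original: g = 0.444, ΔT = 1.8/(1−0.444) = 3.2374 K.
With doubled dust: g' = 0.496, ΔT' = 1.8/(1−0.496) = 3.5714 K.
Change = 3.5714 − 3.2374 = 0.33 K.

0.33 K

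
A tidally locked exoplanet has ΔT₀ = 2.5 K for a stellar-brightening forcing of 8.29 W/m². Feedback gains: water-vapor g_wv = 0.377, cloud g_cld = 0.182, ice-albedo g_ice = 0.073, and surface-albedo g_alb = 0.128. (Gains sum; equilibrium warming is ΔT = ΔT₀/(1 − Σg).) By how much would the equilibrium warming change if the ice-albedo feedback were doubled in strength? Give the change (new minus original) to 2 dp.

Original: g = 0.76, ΔT = 2.5/(1−0.76) = 10.4167 K.
With doubled ice-albedo: g' = 0.833, ΔT' = 2.5/(1−0.833) = 14.9701 K.
Change = 14.9701 − 10.4167 = 4.55 K.

4.55 K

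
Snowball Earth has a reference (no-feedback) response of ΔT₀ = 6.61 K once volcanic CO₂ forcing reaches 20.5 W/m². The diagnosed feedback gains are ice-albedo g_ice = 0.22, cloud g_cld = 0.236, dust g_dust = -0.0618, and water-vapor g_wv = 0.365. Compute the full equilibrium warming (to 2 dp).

Total gain g = 0.22 + 0.236 − 0.0618 + 0.365 = 0.7592.
Amplification A = 1/(1 − 0.7592) = 4.153.
ΔT = 6.61 × 4.153 = 27.45 K.

27.45 K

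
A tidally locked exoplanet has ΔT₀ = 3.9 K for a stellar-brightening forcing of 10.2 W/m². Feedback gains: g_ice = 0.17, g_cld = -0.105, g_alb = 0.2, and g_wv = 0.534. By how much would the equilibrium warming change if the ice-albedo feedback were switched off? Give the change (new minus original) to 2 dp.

-8.89 K

Original: g = 0.799, ΔT = 3.9/(1−0.799) = 19.4030 K.
Without ice-albedo: g' = 0.629, ΔT' = 3.9/(1−0.629) = 10.5121 K.
Change = 10.5121 − 19.4030 = -8.89 K.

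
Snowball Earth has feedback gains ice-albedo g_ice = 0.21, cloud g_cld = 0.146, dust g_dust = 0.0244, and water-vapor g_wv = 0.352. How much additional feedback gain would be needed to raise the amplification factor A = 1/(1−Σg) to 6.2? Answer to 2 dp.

0.11

Current total gain = 0.7324.
Target gain for A = 6.2: g* = 1 − 1/6.2 = 0.8387.
Additional gain needed = 0.8387 − 0.7324 = 0.11.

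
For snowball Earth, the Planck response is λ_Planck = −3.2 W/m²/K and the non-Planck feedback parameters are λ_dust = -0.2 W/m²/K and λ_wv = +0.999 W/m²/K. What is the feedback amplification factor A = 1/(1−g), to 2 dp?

Convert to gains: g_dust = -0.2/3.2 = -0.0625; g_wv = 0.999/3.2 = 0.3122.
Total gain g = 0.2497.
A = 1/(1 − 0.2497) = 1.33.

1.33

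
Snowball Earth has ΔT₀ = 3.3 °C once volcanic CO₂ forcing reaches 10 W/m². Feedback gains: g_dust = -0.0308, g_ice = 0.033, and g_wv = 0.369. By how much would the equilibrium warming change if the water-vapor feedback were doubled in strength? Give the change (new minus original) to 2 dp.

7.45 °C

Original: g = 0.3712, ΔT = 3.3/(1−0.3712) = 5.2481 °C.
With doubled water-vapor: g' = 0.7402, ΔT' = 3.3/(1−0.7402) = 12.7021 °C.
Change = 12.7021 − 5.2481 = 7.45 °C.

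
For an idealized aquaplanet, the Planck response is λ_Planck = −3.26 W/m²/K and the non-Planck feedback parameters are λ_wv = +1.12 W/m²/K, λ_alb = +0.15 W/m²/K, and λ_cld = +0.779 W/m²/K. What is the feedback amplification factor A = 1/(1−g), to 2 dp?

Convert to gains: g_wv = 1.12/3.26 = 0.3436; g_alb = 0.15/3.26 = 0.04601; g_cld = 0.779/3.26 = 0.239.
Total gain g = 0.62861.
A = 1/(1 − 0.62861) = 2.69.

2.69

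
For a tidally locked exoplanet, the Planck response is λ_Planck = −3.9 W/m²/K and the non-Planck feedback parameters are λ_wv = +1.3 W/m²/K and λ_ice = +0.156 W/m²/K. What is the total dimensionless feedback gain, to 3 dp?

Convert to gains: g_wv = 1.3/3.9 = 0.3333; g_ice = 0.156/3.9 = 0.04.
Total gain g = 0.3733.

0.373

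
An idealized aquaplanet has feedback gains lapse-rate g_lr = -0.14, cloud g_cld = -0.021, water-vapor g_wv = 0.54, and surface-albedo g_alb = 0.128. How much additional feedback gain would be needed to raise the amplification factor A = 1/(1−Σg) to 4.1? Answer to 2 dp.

Current total gain = 0.507.
Target gain for A = 4.1: g* = 1 − 1/4.1 = 0.7561.
Additional gain needed = 0.7561 − 0.507 = 0.25.

0.25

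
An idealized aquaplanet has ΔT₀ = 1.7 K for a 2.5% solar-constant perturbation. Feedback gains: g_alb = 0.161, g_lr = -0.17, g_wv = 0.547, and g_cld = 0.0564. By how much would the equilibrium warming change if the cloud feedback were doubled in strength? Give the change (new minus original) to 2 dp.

Original: g = 0.5944, ΔT = 1.7/(1−0.5944) = 4.1913 K.
With doubled cloud: g' = 0.6508, ΔT' = 1.7/(1−0.6508) = 4.8683 K.
Change = 4.8683 − 4.1913 = 0.68 K.

0.68 K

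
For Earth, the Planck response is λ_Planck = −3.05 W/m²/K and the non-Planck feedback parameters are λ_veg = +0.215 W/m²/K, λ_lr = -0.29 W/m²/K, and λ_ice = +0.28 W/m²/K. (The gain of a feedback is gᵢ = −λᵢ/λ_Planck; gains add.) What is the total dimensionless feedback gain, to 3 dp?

0.067

Convert to gains: g_veg = 0.215/3.05 = 0.07049; g_lr = -0.29/3.05 = -0.09508; g_ice = 0.28/3.05 = 0.0918.
Total gain g = 0.06721.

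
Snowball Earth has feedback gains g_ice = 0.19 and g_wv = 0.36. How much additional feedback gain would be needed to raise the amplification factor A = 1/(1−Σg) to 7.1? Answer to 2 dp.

Current total gain = 0.55.
Target gain for A = 7.1: g* = 1 − 1/7.1 = 0.8592.
Additional gain needed = 0.8592 − 0.55 = 0.31.

0.31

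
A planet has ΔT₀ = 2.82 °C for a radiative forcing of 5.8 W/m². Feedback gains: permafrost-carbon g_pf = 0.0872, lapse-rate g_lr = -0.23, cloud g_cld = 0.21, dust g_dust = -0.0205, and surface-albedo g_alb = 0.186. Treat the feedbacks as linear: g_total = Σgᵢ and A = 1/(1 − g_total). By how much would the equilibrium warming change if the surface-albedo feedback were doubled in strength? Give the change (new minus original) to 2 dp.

Original: g = 0.2327, ΔT = 2.82/(1−0.2327) = 3.6752 °C.
With doubled surface-albedo: g' = 0.4187, ΔT' = 2.82/(1−0.4187) = 4.8512 °C.
Change = 4.8512 − 3.6752 = 1.18 °C.

1.18 °C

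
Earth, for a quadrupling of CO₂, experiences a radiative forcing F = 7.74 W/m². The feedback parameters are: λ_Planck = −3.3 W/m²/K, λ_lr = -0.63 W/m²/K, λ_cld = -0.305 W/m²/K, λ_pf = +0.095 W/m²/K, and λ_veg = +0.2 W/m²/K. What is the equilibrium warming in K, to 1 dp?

Net feedback parameter λ = (−3.3) + (-0.63) + (-0.305) + (+0.095) + (+0.2) = -3.94 W/m²/K.
ΔT = −F/λ = −7.74/(-3.94) = 2.0 K.

2.0 K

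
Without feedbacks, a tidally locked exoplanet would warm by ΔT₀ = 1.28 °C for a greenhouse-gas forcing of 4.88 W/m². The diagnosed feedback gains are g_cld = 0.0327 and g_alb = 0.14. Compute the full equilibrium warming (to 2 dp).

Total gain g = 0.0327 + 0.14 = 0.1727.
Amplification A = 1/(1 − 0.1727) = 1.209.
ΔT = 1.28 × 1.209 = 1.55 °C.

1.55 °C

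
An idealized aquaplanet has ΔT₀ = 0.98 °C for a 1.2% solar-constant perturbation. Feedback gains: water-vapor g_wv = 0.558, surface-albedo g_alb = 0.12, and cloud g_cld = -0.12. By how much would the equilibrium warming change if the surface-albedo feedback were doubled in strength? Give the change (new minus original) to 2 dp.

0.83 °C

Original: g = 0.558, ΔT = 0.98/(1−0.558) = 2.2172 °C.
With doubled surface-albedo: g' = 0.678, ΔT' = 0.98/(1−0.678) = 3.0435 °C.
Change = 3.0435 − 2.2172 = 0.83 °C.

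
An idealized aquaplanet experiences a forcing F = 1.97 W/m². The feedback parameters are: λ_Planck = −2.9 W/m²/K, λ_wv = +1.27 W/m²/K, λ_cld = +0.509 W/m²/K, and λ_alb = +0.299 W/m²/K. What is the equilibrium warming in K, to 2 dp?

Net feedback parameter λ = (−2.9) + (+1.27) + (+0.509) + (+0.299) = -0.822 W/m²/K.
ΔT = −F/λ = −1.97/(-0.822) = 2.40 K.

2.40 K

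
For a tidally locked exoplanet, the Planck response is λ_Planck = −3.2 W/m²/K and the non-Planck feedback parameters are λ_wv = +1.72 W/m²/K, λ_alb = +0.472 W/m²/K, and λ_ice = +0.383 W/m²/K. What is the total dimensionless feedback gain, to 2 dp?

Convert to gains: g_wv = 1.72/3.2 = 0.5375; g_alb = 0.472/3.2 = 0.1475; g_ice = 0.383/3.2 = 0.1197.
Total gain g = 0.8047.

0.80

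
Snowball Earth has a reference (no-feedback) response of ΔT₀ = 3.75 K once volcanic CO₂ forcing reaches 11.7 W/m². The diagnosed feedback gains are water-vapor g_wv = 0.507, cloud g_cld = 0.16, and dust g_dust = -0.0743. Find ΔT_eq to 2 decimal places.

Total gain g = 0.507 + 0.16 − 0.0743 = 0.5927.
Amplification A = 1/(1 − 0.5927) = 2.455.
ΔT = 3.75 × 2.455 = 9.21 K.

9.21 K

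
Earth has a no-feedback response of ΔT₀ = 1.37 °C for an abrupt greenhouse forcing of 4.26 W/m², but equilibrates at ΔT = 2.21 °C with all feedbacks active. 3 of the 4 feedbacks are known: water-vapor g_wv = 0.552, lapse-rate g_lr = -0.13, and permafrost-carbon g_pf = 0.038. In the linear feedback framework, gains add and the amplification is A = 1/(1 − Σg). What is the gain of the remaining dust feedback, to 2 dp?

Amplification A = ΔT/ΔT₀ = 2.21/1.37 = 1.613.
Total gain g = 1 − 1/A = 1 − 1/1.613 = 0.38.
Known gains sum to 0.552 − 0.13 + 0.038 = 0.46.
g_dust = 0.38 − 0.46 = -0.08.

-0.08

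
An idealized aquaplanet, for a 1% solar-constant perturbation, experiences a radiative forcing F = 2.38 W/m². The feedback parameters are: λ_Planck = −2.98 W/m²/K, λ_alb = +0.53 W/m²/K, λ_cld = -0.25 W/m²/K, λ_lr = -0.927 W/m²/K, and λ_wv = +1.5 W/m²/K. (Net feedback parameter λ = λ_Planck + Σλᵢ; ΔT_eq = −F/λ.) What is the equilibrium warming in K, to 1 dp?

Net feedback parameter λ = (−2.98) + (+0.53) + (-0.25) + (-0.927) + (+1.5) = -2.127 W/m²/K.
ΔT = −F/λ = −2.38/(-2.127) = 1.1 K.

1.1 K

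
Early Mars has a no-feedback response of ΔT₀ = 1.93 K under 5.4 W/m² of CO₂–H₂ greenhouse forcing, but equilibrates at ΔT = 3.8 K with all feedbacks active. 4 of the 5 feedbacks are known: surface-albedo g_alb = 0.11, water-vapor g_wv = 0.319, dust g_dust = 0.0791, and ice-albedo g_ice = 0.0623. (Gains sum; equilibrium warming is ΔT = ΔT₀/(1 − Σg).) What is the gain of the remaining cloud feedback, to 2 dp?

Amplification A = ΔT/ΔT₀ = 3.8/1.93 = 1.969.
Total gain g = 1 − 1/A = 1 − 1/1.969 = 0.4921.
Known gains sum to 0.11 + 0.319 + 0.0791 + 0.0623 = 0.5704.
g_cld = 0.4921 − 0.5704 = -0.08.

-0.08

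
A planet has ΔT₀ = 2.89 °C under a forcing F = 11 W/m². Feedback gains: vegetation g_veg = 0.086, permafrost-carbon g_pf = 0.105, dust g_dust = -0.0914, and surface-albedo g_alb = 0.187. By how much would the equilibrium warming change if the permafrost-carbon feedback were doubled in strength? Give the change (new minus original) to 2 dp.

Original: g = 0.2866, ΔT = 2.89/(1−0.2866) = 4.0510 °C.
With doubled permafrost-carbon: g' = 0.3916, ΔT' = 2.89/(1−0.3916) = 4.7502 °C.
Change = 4.7502 − 4.0510 = 0.70 °C.

0.70 °C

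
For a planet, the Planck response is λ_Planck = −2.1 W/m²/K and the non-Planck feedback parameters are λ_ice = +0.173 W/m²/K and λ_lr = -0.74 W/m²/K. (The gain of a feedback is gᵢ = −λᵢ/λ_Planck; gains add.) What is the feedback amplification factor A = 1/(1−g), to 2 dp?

0.79

Convert to gains: g_ice = 0.173/2.1 = 0.08238; g_lr = -0.74/2.1 = -0.3524.
Total gain g = -0.27002.
A = 1/(1 + 0.27002) = 0.79.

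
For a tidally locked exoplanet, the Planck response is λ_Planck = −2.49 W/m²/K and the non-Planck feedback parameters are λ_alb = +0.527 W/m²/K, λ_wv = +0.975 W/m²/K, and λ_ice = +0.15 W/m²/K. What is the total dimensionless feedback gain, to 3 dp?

Convert to gains: g_alb = 0.527/2.49 = 0.2116; g_wv = 0.975/2.49 = 0.3916; g_ice = 0.15/2.49 = 0.06024.
Total gain g = 0.66344.

0.663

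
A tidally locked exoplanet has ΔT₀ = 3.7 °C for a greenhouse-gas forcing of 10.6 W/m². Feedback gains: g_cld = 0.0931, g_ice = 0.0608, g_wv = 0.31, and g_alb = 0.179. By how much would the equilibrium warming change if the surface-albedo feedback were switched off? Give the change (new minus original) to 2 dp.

-3.46 °C

Original: g = 0.6429, ΔT = 3.7/(1−0.6429) = 10.3612 °C.
Without surface-albedo: g' = 0.4639, ΔT' = 3.7/(1−0.4639) = 6.9017 °C.
Change = 6.9017 − 10.3612 = -3.46 °C.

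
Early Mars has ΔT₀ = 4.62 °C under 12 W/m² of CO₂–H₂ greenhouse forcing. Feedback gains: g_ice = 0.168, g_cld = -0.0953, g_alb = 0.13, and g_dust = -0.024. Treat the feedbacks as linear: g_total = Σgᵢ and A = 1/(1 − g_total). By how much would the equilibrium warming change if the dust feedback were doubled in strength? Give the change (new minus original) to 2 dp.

-0.16 °C

Original: g = 0.1787, ΔT = 4.62/(1−0.1787) = 5.6252 °C.
With doubled dust: g' = 0.1547, ΔT' = 4.62/(1−0.1547) = 5.4655 °C.
Change = 5.4655 − 5.6252 = -0.16 °C.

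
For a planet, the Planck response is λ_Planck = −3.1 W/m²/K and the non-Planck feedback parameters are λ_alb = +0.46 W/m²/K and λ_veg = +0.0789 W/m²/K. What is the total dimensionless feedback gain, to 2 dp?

Convert to gains: g_alb = 0.46/3.1 = 0.1484; g_veg = 0.0789/3.1 = 0.02545.
Total gain g = 0.17385.

0.17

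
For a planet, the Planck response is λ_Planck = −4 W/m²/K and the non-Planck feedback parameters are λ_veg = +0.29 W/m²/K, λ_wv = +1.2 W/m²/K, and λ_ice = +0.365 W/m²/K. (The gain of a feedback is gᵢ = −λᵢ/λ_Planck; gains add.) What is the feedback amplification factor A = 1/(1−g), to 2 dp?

1.86

Convert to gains: g_veg = 0.29/4 = 0.0725; g_wv = 1.2/4 = 0.3; g_ice = 0.365/4 = 0.09125.
Total gain g = 0.46375.
A = 1/(1 − 0.46375) = 1.86.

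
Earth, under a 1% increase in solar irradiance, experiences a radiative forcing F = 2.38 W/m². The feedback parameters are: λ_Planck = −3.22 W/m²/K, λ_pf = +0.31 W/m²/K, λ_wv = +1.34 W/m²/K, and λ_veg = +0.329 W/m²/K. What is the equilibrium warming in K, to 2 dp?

Net feedback parameter λ = (−3.22) + (+0.31) + (+1.34) + (+0.329) = -1.241 W/m²/K.
ΔT = −F/λ = −2.38/(-1.241) = 1.92 K.

1.92 K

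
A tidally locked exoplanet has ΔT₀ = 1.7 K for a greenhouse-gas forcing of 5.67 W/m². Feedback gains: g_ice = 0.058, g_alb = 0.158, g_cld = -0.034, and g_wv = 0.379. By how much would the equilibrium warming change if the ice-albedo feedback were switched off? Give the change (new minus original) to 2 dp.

Original: g = 0.561, ΔT = 1.7/(1−0.561) = 3.8724 K.
Without ice-albedo: g' = 0.503, ΔT' = 1.7/(1−0.503) = 3.4205 K.
Change = 3.4205 − 3.8724 = -0.45 K.

-0.45 K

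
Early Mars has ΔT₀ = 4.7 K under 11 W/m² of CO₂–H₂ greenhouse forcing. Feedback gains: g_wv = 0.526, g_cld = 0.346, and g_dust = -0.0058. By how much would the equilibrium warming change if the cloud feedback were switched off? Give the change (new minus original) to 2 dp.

-25.33 K

Original: g = 0.8662, ΔT = 4.7/(1−0.8662) = 35.1271 K.
Without cloud: g' = 0.5202, ΔT' = 4.7/(1−0.5202) = 9.7957 K.
Change = 9.7957 − 35.1271 = -25.33 K.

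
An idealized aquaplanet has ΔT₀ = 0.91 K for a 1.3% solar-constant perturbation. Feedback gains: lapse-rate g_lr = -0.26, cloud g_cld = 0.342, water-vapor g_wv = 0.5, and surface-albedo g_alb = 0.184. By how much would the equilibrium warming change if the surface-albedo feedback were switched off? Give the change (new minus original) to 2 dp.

Original: g = 0.766, ΔT = 0.91/(1−0.766) = 3.8889 K.
Without surface-albedo: g' = 0.582, ΔT' = 0.91/(1−0.582) = 2.1770 K.
Change = 2.1770 − 3.8889 = -1.71 K.

-1.71 K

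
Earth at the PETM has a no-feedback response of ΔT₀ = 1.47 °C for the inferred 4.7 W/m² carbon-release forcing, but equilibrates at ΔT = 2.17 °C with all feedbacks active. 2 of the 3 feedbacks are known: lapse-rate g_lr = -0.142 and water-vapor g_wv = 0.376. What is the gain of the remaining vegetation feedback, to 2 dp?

Amplification A = ΔT/ΔT₀ = 2.17/1.47 = 1.476.
Total gain g = 1 − 1/A = 1 − 1/1.476 = 0.3225.
Known gains sum to -0.142 + 0.376 = 0.234.
g_veg = 0.3225 − 0.234 = 0.09.

0.09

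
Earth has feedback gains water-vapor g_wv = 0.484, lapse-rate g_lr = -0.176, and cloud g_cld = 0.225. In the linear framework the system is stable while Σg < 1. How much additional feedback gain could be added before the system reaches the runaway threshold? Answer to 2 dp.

0.47

Current total gain = 0.484 − 0.176 + 0.225 = 0.533.
Margin to runaway = 1 − 0.533 = 0.47.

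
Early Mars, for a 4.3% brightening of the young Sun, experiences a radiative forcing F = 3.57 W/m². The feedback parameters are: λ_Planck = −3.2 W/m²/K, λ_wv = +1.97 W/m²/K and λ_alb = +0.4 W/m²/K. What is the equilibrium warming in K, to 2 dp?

Net feedback parameter λ = (−3.2) + (+1.97) + (+0.4) = -0.83 W/m²/K.
ΔT = −F/λ = −3.57/(-0.83) = 4.30 K.

4.30 K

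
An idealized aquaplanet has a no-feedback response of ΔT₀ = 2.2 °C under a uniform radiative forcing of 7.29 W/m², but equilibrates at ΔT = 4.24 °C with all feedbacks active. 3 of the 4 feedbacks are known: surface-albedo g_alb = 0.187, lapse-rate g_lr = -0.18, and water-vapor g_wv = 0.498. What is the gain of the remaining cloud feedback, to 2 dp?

Amplification A = ΔT/ΔT₀ = 4.24/2.2 = 1.927.
Total gain g = 1 − 1/A = 1 − 1/1.927 = 0.4811.
Known gains sum to 0.187 − 0.18 + 0.498 = 0.505.
g_cld = 0.4811 − 0.505 = -0.02.

-0.02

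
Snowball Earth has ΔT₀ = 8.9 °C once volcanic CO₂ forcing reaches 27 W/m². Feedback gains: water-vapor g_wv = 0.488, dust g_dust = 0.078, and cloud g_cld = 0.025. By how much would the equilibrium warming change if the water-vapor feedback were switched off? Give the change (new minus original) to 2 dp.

Original: g = 0.591, ΔT = 8.9/(1−0.591) = 21.7604 °C.
Without water-vapor: g' = 0.103, ΔT' = 8.9/(1−0.103) = 9.9220 °C.
Change = 9.9220 − 21.7604 = -11.84 °C.

-11.84 °C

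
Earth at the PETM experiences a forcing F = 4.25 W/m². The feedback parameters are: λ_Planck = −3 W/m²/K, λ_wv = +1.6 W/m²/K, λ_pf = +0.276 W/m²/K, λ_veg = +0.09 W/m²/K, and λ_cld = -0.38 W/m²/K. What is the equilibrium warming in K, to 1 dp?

Net feedback parameter λ = (−3) + (+1.6) + (+0.276) + (+0.09) + (-0.38) = -1.414 W/m²/K.
ΔT = −F/λ = −4.25/(-1.414) = 3.0 K.

3.0 K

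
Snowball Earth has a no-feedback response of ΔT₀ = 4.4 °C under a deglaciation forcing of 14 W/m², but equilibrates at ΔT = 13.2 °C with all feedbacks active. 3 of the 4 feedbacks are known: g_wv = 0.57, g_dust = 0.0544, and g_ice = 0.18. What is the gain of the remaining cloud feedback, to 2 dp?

Amplification A = ΔT/ΔT₀ = 13.2/4.4 = 3.
Total gain g = 1 − 1/A = 1 − 1/3 = 0.6667.
Known gains sum to 0.57 + 0.0544 + 0.18 = 0.8044.
g_cld = 0.6667 − 0.8044 = -0.14.

-0.14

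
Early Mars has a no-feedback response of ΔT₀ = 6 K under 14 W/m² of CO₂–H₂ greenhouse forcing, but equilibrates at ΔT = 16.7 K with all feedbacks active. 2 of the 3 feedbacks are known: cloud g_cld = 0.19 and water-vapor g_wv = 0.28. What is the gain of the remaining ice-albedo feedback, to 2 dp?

0.17

Amplification A = ΔT/ΔT₀ = 16.7/6 = 2.783.
Total gain g = 1 − 1/A = 1 − 1/2.783 = 0.6407.
Known gains sum to 0.19 + 0.28 = 0.47.
g_ice = 0.6407 − 0.47 = 0.17.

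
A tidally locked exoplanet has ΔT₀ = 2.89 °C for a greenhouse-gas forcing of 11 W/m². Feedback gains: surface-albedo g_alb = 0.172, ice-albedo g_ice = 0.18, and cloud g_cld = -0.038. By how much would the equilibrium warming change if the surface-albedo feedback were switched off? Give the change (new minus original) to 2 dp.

-0.84 °C

Original: g = 0.314, ΔT = 2.89/(1−0.314) = 4.2128 °C.
Without surface-albedo: g' = 0.142, ΔT' = 2.89/(1−0.142) = 3.3683 °C.
Change = 3.3683 − 4.2128 = -0.84 °C.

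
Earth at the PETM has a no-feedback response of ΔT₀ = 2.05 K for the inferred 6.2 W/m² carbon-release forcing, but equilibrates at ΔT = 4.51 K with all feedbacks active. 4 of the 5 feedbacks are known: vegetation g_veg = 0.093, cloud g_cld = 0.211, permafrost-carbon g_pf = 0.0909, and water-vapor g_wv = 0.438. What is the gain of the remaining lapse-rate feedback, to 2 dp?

-0.29

Amplification A = ΔT/ΔT₀ = 4.51/2.05 = 2.2.
Total gain g = 1 − 1/A = 1 − 1/2.2 = 0.5455.
Known gains sum to 0.093 + 0.211 + 0.0909 + 0.438 = 0.8329.
g_lr = 0.5455 − 0.8329 = -0.29.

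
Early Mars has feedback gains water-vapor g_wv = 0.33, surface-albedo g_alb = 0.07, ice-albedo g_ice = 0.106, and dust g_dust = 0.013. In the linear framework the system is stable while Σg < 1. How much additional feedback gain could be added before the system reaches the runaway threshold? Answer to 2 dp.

Current total gain = 0.33 + 0.07 + 0.106 + 0.013 = 0.519.
Margin to runaway = 1 − 0.519 = 0.48.

0.48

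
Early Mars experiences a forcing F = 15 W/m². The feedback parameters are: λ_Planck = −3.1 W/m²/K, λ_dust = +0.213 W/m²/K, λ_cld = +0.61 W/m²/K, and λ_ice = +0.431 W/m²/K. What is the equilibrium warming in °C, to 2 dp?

Net feedback parameter λ = (−3.1) + (+0.213) + (+0.61) + (+0.431) = -1.846 W/m²/K.
ΔT = −F/λ = −15/(-1.846) = 8.13 °C.

8.13 °C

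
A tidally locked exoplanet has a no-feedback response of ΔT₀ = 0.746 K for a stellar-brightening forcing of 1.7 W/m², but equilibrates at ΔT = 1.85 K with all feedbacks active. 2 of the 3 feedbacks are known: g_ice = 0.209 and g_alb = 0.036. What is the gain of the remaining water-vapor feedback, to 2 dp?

Amplification A = ΔT/ΔT₀ = 1.85/0.746 = 2.48.
Total gain g = 1 − 1/A = 1 − 1/2.48 = 0.5968.
Known gains sum to 0.209 + 0.036 = 0.245.
g_wv = 0.5968 − 0.245 = 0.35.

0.35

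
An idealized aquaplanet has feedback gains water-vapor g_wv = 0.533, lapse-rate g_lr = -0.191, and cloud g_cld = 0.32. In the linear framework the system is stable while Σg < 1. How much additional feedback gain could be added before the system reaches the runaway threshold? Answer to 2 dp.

0.34

Current total gain = 0.533 − 0.191 + 0.32 = 0.662.
Margin to runaway = 1 − 0.662 = 0.34.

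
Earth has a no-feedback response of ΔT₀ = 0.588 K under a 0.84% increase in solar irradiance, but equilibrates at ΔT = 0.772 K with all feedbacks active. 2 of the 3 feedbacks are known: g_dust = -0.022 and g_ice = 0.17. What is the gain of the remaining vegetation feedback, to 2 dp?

0.09

Amplification A = ΔT/ΔT₀ = 0.772/0.588 = 1.313.
Total gain g = 1 − 1/A = 1 − 1/1.313 = 0.2384.
Known gains sum to -0.022 + 0.17 = 0.148.
g_veg = 0.2384 − 0.148 = 0.09.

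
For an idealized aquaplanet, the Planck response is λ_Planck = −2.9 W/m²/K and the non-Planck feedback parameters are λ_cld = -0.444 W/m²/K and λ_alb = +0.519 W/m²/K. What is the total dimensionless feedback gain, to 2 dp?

Convert to gains: g_cld = -0.444/2.9 = -0.1531; g_alb = 0.519/2.9 = 0.179.
Total gain g = 0.0259.

0.03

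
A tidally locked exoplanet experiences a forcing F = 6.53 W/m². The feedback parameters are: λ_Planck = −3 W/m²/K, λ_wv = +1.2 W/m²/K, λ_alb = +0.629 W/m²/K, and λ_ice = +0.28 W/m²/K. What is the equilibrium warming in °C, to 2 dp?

7.33 °C

Net feedback parameter λ = (−3) + (+1.2) + (+0.629) + (+0.28) = -0.891 W/m²/K.
ΔT = −F/λ = −6.53/(-0.891) = 7.33 °C.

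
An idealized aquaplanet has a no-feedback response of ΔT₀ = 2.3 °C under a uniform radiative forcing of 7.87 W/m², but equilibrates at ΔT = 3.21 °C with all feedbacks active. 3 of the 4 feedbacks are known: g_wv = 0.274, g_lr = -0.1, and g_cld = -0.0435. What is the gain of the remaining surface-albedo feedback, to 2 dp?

Amplification A = ΔT/ΔT₀ = 3.21/2.3 = 1.396.
Total gain g = 1 − 1/A = 1 − 1/1.396 = 0.2837.
Known gains sum to 0.274 − 0.1 − 0.0435 = 0.1305.
g_alb = 0.2837 − 0.1305 = 0.15.

0.15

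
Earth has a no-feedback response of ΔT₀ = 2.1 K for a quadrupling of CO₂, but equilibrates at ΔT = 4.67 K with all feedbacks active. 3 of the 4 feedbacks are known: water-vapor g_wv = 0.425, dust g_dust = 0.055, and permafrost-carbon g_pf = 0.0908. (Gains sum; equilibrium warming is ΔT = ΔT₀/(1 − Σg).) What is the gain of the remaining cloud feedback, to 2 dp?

-0.02

Amplification A = ΔT/ΔT₀ = 4.67/2.1 = 2.224.
Total gain g = 1 − 1/A = 1 − 1/2.224 = 0.5504.
Known gains sum to 0.425 + 0.055 + 0.0908 = 0.5708.
g_cld = 0.5504 − 0.5708 = -0.02.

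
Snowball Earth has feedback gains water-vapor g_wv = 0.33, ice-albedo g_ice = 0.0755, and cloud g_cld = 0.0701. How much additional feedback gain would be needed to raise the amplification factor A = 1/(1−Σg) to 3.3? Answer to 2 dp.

Current total gain = 0.4756.
Target gain for A = 3.3: g* = 1 − 1/3.3 = 0.697.
Additional gain needed = 0.697 − 0.4756 = 0.22.

0.22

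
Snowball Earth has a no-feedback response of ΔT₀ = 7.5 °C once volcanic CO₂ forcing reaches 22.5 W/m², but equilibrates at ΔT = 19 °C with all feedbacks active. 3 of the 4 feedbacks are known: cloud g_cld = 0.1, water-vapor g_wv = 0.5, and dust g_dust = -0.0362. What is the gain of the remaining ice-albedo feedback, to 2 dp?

0.04

Amplification A = ΔT/ΔT₀ = 19/7.5 = 2.533.
Total gain g = 1 − 1/A = 1 − 1/2.533 = 0.6052.
Known gains sum to 0.1 + 0.5 − 0.0362 = 0.5638.
g_ice = 0.6052 − 0.5638 = 0.04.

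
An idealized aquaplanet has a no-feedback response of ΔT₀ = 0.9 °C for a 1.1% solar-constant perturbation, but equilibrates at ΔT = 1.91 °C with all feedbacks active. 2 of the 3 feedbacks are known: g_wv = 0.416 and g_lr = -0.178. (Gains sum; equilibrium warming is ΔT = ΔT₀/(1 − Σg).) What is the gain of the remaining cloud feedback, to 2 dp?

0.29

Amplification A = ΔT/ΔT₀ = 1.91/0.9 = 2.122.
Total gain g = 1 − 1/A = 1 − 1/2.122 = 0.5287.
Known gains sum to 0.416 − 0.178 = 0.238.
g_cld = 0.5287 − 0.238 = 0.29.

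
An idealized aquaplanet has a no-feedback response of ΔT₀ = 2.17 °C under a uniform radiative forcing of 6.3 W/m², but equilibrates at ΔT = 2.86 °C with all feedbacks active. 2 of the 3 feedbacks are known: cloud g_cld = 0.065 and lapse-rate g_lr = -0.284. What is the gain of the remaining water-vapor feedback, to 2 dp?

0.46

Amplification A = ΔT/ΔT₀ = 2.86/2.17 = 1.318.
Total gain g = 1 − 1/A = 1 − 1/1.318 = 0.2413.
Known gains sum to 0.065 − 0.284 = -0.219.
g_wv = 0.2413 + 0.219 = 0.46.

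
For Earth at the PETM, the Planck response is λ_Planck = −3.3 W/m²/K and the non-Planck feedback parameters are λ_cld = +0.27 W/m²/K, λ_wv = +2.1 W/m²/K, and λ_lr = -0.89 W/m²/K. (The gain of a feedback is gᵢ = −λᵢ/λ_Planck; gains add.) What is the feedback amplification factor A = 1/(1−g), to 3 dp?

Convert to gains: g_cld = 0.27/3.3 = 0.08182; g_wv = 2.1/3.3 = 0.6364; g_lr = -0.89/3.3 = -0.2697.
Total gain g = 0.44852.
A = 1/(1 − 0.44852) = 1.813.

1.813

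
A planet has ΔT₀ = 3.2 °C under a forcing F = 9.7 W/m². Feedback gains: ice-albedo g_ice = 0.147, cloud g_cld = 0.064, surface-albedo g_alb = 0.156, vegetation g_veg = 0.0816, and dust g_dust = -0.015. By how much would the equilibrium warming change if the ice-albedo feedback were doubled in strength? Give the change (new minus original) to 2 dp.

Original: g = 0.4336, ΔT = 3.2/(1−0.4336) = 5.6497 °C.
With doubled ice-albedo: g' = 0.5806, ΔT' = 3.2/(1−0.5806) = 7.6299 °C.
Change = 7.6299 − 5.6497 = 1.98 °C.

1.98 °C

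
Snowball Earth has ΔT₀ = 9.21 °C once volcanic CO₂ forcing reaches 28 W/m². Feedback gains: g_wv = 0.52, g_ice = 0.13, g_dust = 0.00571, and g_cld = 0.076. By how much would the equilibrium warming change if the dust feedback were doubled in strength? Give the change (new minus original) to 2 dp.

0.75 °C

Original: g = 0.73171, ΔT = 9.21/(1−0.73171) = 34.3285 °C.
With doubled dust: g' = 0.73742, ΔT' = 9.21/(1−0.73742) = 35.0750 °C.
Change = 35.0750 − 34.3285 = 0.75 °C.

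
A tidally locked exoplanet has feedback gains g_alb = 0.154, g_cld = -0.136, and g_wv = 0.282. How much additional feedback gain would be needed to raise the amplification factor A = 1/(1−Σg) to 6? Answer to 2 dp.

Current total gain = 0.3.
Target gain for A = 6: g* = 1 − 1/6 = 0.8333.
Additional gain needed = 0.8333 − 0.3 = 0.53.

0.53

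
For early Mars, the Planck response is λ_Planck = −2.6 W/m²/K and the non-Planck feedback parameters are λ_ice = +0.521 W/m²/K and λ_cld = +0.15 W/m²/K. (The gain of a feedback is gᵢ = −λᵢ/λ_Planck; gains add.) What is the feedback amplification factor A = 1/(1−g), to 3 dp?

1.348

Convert to gains: g_ice = 0.521/2.6 = 0.2004; g_cld = 0.15/2.6 = 0.05769.
Total gain g = 0.25809.
A = 1/(1 − 0.25809) = 1.348.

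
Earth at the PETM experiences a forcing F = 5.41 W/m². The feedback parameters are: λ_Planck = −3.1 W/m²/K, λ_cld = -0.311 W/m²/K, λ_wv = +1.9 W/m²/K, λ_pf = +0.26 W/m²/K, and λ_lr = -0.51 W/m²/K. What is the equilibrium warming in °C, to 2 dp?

Net feedback parameter λ = (−3.1) + (-0.311) + (+1.9) + (+0.26) + (-0.51) = -1.761 W/m²/K.
ΔT = −F/λ = −5.41/(-1.761) = 3.07 °C.

3.07 °C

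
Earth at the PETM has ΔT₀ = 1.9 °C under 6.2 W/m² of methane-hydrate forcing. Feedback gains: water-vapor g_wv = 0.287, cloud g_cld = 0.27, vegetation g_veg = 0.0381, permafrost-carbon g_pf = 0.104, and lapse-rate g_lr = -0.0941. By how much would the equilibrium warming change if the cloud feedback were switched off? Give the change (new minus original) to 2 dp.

Original: g = 0.605, ΔT = 1.9/(1−0.605) = 4.8101 °C.
Without cloud: g' = 0.335, ΔT' = 1.9/(1−0.335) = 2.8571 °C.
Change = 2.8571 − 4.8101 = -1.95 °C.

-1.95 °C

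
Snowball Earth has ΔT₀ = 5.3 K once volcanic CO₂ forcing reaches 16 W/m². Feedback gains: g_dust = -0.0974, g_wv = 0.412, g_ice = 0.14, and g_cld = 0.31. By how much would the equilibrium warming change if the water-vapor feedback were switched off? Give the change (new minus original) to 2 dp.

-14.33 K

Original: g = 0.7646, ΔT = 5.3/(1−0.7646) = 22.5149 K.
Without water-vapor: g' = 0.3526, ΔT' = 5.3/(1−0.3526) = 8.1866 K.
Change = 8.1866 − 22.5149 = -14.33 K.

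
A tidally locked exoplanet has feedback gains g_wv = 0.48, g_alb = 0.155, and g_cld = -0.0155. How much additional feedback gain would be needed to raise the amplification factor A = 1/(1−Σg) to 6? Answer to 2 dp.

Current total gain = 0.6195.
Target gain for A = 6: g* = 1 − 1/6 = 0.8333.
Additional gain needed = 0.8333 − 0.6195 = 0.21.

0.21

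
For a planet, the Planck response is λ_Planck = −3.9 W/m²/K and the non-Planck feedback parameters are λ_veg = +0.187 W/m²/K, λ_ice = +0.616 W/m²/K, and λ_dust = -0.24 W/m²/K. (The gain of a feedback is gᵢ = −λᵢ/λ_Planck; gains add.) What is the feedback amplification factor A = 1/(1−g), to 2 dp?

1.17

Convert to gains: g_veg = 0.187/3.9 = 0.04795; g_ice = 0.616/3.9 = 0.1579; g_dust = -0.24/3.9 = -0.06154.
Total gain g = 0.14431.
A = 1/(1 − 0.14431) = 1.17.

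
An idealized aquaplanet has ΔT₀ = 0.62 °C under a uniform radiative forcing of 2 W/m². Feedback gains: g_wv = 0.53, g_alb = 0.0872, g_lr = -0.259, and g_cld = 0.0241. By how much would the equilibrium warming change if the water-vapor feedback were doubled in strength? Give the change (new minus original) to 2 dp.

Original: g = 0.3823, ΔT = 0.62/(1−0.3823) = 1.0037 °C.
With doubled water-vapor: g' = 0.9123, ΔT' = 0.62/(1−0.9123) = 7.0696 °C.
Change = 7.0696 − 1.0037 = 6.07 °C.

6.07 °C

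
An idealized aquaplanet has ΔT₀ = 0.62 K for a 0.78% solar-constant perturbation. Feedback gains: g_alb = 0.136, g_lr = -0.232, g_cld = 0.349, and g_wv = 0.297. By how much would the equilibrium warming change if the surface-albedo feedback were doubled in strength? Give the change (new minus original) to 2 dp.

0.60 K

Original: g = 0.55, ΔT = 0.62/(1−0.55) = 1.3778 K.
With doubled surface-albedo: g' = 0.686, ΔT' = 0.62/(1−0.686) = 1.9745 K.
Change = 1.9745 − 1.3778 = 0.60 K.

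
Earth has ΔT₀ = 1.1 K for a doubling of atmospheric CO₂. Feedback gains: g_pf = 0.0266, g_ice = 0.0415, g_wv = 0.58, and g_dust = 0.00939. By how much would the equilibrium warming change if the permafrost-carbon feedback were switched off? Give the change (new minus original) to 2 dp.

-0.23 K

Original: g = 0.65749, ΔT = 1.1/(1−0.65749) = 3.2116 K.
Without permafrost-carbon: g' = 0.63089, ΔT' = 1.1/(1−0.63089) = 2.9801 K.
Change = 2.9801 − 3.2116 = -0.23 K.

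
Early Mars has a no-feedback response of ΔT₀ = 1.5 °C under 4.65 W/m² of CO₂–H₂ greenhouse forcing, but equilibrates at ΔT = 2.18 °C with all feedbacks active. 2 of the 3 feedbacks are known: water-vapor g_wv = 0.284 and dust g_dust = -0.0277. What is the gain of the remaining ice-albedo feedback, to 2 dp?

0.06

Amplification A = ΔT/ΔT₀ = 2.18/1.5 = 1.453.
Total gain g = 1 − 1/A = 1 − 1/1.453 = 0.3118.
Known gains sum to 0.284 − 0.0277 = 0.2563.
g_ice = 0.3118 − 0.2563 = 0.06.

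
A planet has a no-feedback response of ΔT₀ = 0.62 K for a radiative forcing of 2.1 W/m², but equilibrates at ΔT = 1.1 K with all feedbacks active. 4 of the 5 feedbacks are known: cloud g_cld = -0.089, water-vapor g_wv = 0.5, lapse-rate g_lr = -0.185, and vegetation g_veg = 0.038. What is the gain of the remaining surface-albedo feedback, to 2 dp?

0.17

Amplification A = ΔT/ΔT₀ = 1.1/0.62 = 1.774.
Total gain g = 1 − 1/A = 1 − 1/1.774 = 0.4363.
Known gains sum to -0.089 + 0.5 − 0.185 + 0.038 = 0.264.
g_alb = 0.4363 − 0.264 = 0.17.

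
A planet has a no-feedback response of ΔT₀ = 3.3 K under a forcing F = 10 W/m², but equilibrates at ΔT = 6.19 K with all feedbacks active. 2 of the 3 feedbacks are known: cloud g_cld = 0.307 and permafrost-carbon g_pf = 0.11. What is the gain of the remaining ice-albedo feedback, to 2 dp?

0.05

Amplification A = ΔT/ΔT₀ = 6.19/3.3 = 1.876.
Total gain g = 1 − 1/A = 1 − 1/1.876 = 0.467.
Known gains sum to 0.307 + 0.11 = 0.417.
g_ice = 0.467 − 0.417 = 0.05.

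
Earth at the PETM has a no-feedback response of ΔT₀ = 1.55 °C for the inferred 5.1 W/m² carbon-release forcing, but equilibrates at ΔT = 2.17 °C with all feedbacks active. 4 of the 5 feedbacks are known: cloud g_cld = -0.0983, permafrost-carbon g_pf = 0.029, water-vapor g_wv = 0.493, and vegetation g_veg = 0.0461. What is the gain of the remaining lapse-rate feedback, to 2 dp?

Amplification A = ΔT/ΔT₀ = 2.17/1.55 = 1.4.
Total gain g = 1 − 1/A = 1 − 1/1.4 = 0.2857.
Known gains sum to -0.0983 + 0.029 + 0.493 + 0.0461 = 0.4698.
g_lr = 0.2857 − 0.4698 = -0.18.

-0.18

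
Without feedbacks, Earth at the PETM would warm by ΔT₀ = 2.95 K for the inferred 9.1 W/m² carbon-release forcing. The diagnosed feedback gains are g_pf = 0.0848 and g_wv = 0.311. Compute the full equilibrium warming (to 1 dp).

Total gain g = 0.0848 + 0.311 = 0.3958.
Amplification A = 1/(1 − 0.3958) = 1.655.
ΔT = 2.95 × 1.655 = 4.9 K.

4.9 K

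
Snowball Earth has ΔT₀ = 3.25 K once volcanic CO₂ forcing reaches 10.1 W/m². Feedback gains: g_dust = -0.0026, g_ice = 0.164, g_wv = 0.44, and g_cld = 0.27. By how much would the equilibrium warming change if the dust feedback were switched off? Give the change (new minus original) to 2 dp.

Original: g = 0.8714, ΔT = 3.25/(1−0.8714) = 25.2722 K.
Without dust: g' = 0.874, ΔT' = 3.25/(1−0.874) = 25.7937 K.
Change = 25.7937 − 25.2722 = 0.52 K.

0.52 K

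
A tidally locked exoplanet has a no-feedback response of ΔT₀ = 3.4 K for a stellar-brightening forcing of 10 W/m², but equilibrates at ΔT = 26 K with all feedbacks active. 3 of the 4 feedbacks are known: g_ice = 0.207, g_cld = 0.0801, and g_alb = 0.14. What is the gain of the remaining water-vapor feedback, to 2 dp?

0.44

Amplification A = ΔT/ΔT₀ = 26/3.4 = 7.647.
Total gain g = 1 − 1/A = 1 − 1/7.647 = 0.8692.
Known gains sum to 0.207 + 0.0801 + 0.14 = 0.4271.
g_wv = 0.8692 − 0.4271 = 0.44.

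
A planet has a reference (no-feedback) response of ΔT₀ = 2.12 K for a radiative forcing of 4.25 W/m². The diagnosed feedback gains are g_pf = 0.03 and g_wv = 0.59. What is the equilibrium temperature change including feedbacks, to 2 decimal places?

5.58 K

Total gain g = 0.03 + 0.59 = 0.62.
Amplification A = 1/(1 − 0.62) = 2.632.
ΔT = 2.12 × 2.632 = 5.58 K.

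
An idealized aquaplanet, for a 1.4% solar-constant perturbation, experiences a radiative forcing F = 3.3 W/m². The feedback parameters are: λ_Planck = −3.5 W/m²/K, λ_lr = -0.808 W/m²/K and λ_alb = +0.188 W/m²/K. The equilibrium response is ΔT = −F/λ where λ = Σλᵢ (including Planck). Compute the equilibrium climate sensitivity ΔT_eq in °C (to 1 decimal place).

Net feedback parameter λ = (−3.5) + (-0.808) + (+0.188) = -4.12 W/m²/K.
ΔT = −F/λ = −3.3/(-4.12) = 0.8 °C.

0.8 °C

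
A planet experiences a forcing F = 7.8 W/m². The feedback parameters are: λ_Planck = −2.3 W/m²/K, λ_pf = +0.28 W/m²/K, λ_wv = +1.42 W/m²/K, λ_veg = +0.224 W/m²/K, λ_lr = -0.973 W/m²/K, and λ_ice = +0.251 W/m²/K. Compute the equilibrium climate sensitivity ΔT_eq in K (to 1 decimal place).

7.1 K

Net feedback parameter λ = (−2.3) + (+0.28) + (+1.42) + (+0.224) + (-0.973) + (+0.251) = -1.098 W/m²/K.
ΔT = −F/λ = −7.8/(-1.098) = 7.1 K.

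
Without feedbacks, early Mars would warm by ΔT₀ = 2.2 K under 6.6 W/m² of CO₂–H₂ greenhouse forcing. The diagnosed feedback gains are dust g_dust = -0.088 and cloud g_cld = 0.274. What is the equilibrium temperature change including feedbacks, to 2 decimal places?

2.70 K

Total gain g = -0.088 + 0.274 = 0.186.
Amplification A = 1/(1 − 0.186) = 1.229.
ΔT = 2.2 × 1.229 = 2.70 K.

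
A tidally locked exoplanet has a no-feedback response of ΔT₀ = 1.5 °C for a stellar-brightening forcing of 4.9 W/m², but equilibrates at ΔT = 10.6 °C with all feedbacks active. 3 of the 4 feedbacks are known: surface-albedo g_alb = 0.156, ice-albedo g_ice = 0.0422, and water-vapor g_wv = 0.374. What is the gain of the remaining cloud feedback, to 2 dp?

Amplification A = ΔT/ΔT₀ = 10.6/1.5 = 7.067.
Total gain g = 1 − 1/A = 1 − 1/7.067 = 0.8585.
Known gains sum to 0.156 + 0.0422 + 0.374 = 0.5722.
g_cld = 0.8585 − 0.5722 = 0.29.

0.29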